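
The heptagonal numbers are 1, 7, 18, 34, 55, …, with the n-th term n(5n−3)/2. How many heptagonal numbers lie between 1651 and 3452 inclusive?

The n-th heptagonal number is n(5n−3)/2.
Smallest index with value ≥ 1651: n = 26 (giving 1651).
Largest index with value ≤ 3452: n = 37 (giving 3367).
Indices 26 through 37: 12 terms.

12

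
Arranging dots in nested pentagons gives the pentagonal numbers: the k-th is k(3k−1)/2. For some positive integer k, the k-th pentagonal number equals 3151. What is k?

46

Set n(3n−1)/2 = 3151, giving 3n² − n − 6302 = 0.
The discriminant is 1 + 24·3151 = 75625, and √75625 = 275.
So n = (1 + 275) / 6 = 276/6 = 46.
Check: 46·(3·46 − 1)/2 = 3151. ✓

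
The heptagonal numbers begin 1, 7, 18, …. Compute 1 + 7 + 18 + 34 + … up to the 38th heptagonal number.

46436

Σ i(5i−3)/2 = (5Σi² − 3Σi) / 2 over i = 1..38.
Σi = 741 and Σi² = 19019.
(5·19019 − 3·741) / 2 = 92872/2 = 46436.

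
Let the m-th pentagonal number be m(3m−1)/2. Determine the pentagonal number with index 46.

3151

The 46th pentagonal number is n(3n−1)/2 with n = 46.
46·(3·46 − 1)/2 = 46·137/2 = 3151.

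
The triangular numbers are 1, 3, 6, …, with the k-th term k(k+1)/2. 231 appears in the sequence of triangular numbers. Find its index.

21

Set n(n+1)/2 = 231, giving n² + n − 462 = 0.
The discriminant is 1 + 8·231 = 1849, and √1849 = 43.
So n = (-1 + 43) / 2 = 42/2 = 21.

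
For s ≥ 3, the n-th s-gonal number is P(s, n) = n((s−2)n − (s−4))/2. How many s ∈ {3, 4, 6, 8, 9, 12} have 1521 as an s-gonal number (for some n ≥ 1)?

s = 3: P(3, 54) = 1485 and P(3, 55) = 1540; 1521 is not s-gonal.
s = 4: P(4, 39) = 1521. ✓
s = 6: P(6, 27) = 1431 and P(6, 28) = 1540; 1521 is not s-gonal.
s = 8: P(8, 22) = 1408 and P(8, 23) = 1541; 1521 is not s-gonal.
s = 9: P(9, 21) = 1491 and P(9, 22) = 1639; 1521 is not s-gonal.
s = 12: P(12, 17) = 1377 and P(12, 18) = 1548; 1521 is not s-gonal.
Hits: s ∈ {4} → 1.

1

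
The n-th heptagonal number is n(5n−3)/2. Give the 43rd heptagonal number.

4558

The 43rd heptagonal number is n(5n−3)/2 with n = 43.
43·(5·43 − 3)/2 = 43·212/2 = 43·106 = 4558.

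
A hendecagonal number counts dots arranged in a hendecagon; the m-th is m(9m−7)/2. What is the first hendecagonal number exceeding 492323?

Solve n(9n−7)/2 > 492323 for integer n.
The largest n with value ≤ 492323 is 331 (since 491866 ≤ 492323 < 494846), so the first above is n = 332, value 494846.

494846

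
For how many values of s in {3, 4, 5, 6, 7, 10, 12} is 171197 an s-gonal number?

s = 3: P(3, 584) = 170820 and P(3, 585) = 171405; 171197 is not s-gonal.
s = 4: P(4, 413) = 170569 and P(4, 414) = 171396; 171197 is not s-gonal.
s = 5: P(5, 338) = 171197. ✓
s = 6: P(6, 292) = 170236 and P(6, 293) = 171405; 171197 is not s-gonal.
s = 7: P(7, 261) = 169911 and P(7, 262) = 171217; 171197 is not s-gonal.
s = 10: P(10, 207) = 170775 and P(10, 208) = 172432; 171197 is not s-gonal.
s = 12: P(12, 185) = 170385 and P(12, 186) = 172236; 171197 is not s-gonal.
Hits: s ∈ {5} → 1.

1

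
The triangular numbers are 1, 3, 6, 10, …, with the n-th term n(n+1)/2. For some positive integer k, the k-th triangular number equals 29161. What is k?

241

Set n(n+1)/2 = 29161, giving n² + n − 58322 = 0.
The discriminant is 1 + 8·29161 = 233289, and √233289 = 483.
So n = (-1 + 483) / 2 = 482/2 = 241.
Check: 241·242/2 = 29161. ✓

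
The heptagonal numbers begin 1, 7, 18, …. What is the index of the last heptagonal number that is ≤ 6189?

50

Solve n(5n−3)/2 ≤ 6189 for integer n.
n = 50 gives 6175 ≤ 6189, while n = 51 gives 6426 > 6189; so the answer is index 50.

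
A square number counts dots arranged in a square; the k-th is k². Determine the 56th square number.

3136

56² = 3136.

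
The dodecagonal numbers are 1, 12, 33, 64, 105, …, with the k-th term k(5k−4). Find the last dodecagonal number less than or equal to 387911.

Solve n(5n−4) ≤ 387911 for integer n.
n = 278 gives 385308 ≤ 387911, while n = 279 gives 388089 > 387911; so the answer is 385308.

385308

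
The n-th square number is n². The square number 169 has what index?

We need n² = 169, so n = √169 = 13.
Check: 13² = 169. ✓

13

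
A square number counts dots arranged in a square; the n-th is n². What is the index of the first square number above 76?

Solve n² > 76 for integer n.
The largest n with value ≤ 76 is 8 (since 64 ≤ 76 < 81), so the first above is n = 9, value 81.

9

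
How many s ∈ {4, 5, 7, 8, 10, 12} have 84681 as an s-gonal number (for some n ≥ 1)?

s = 4: P(4, 291) = 84681. ✓
s = 5: P(5, 237) = 84135 and P(5, 238) = 84847; 84681 is not s-gonal.
s = 7: P(7, 184) = 84364 and P(7, 185) = 85285; 84681 is not s-gonal.
s = 8: P(8, 168) = 84336 and P(8, 169) = 85345; 84681 is not s-gonal.
s = 10: P(10, 145) = 83665 and P(10, 146) = 84826; 84681 is not s-gonal.
s = 12: P(12, 130) = 83980 and P(12, 131) = 85281; 84681 is not s-gonal.
Hits: s ∈ {4} → 1.

1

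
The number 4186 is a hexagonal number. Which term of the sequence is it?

46

Set n(2n−1) = 4186, giving 2n² − n − 4186 = 0.
So n = (1 + 183) / 4 = 184/4 = 46.
Check: 46·(2·46 − 1) = 4186. ✓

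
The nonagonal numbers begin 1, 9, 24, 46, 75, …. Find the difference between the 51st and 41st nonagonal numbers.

51·(7·51 − 5)/2 = 8976 and 41·(7·41 − 5)/2 = 5781.
Difference: 8976 − 5781 = 3195.

3195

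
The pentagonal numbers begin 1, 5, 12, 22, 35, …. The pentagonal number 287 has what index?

14

Set n(3n−1)/2 = 287, giving 3n² − n − 574 = 0.
The discriminant is 1 + 24·287 = 6889, and √6889 = 83.
So n = (1 + 83) / 6 = 84/6 = 14.
Check: 14·(3·14 − 1)/2 = 287. ✓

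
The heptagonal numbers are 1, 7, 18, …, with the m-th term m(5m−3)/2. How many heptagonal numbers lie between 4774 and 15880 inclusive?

37

The n-th heptagonal number is n(5n−3)/2.
Smallest index with value ≥ 4774: n = 44 (giving 4774).
Largest index with value ≤ 15880: n = 80 (giving 15880).
Indices 44 through 80: 37 terms.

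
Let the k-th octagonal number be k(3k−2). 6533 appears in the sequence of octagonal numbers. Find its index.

47

Set n(3n−2) = 6533, giving 3n² − 2n − 6533 = 0.
So n = (2 + 280) / 6 = 282/6 = 47.
Check: 47·(3·47 − 2) = 6533. ✓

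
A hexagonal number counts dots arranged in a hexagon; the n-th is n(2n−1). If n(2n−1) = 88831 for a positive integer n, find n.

Set n(2n−1) = 88831, giving 2n² − n − 88831 = 0.
The discriminant is 1 + 8·88831 = 710649, and √710649 = 843.
So n = (1 + 843) / 4 = 844/4 = 211.

211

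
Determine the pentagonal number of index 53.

The 53rd pentagonal number is n(3n−1)/2 with n = 53.
53·(3·53 − 1)/2 = 53·158/2 = 53·79 = 4187.

4187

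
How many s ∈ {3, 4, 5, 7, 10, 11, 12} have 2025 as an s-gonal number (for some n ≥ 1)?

1

s = 3: P(3, 63) = 2016 and P(3, 64) = 2080; 2025 is not s-gonal.
s = 4: P(4, 45) = 2025. ✓
s = 5: P(5, 36) = 1926 and P(5, 37) = 2035; 2025 is not s-gonal.
s = 7: P(7, 28) = 1918 and P(7, 29) = 2059; 2025 is not s-gonal.
s = 10: P(10, 22) = 1870 and P(10, 23) = 2047; 2025 is not s-gonal.
s = 11: P(11, 21) = 1911 and P(11, 22) = 2101; 2025 is not s-gonal.
s = 12: P(12, 20) = 1920 and P(12, 21) = 2121; 2025 is not s-gonal.
Hits: s ∈ {4} → 1.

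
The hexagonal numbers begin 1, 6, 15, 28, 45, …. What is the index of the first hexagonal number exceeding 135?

Solve n(2n−1) > 135 for integer n.
The largest n with value ≤ 135 is 8 (since 120 ≤ 135 < 153), so the first above is n = 9, value 153.

9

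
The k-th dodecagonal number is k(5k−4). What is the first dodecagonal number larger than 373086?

374284

Solve n(5n−4) > 373086 for integer n.
The largest n with value ≤ 373086 is 273 (since 371553 ≤ 373086 < 374284), so the first above is n = 274, value 374284.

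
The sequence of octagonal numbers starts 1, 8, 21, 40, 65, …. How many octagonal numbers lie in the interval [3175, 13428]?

35

The n-th octagonal number is n(3n−2).
Smallest index with value ≥ 3175: n = 33 (giving 3201).
Largest index with value ≤ 13428: n = 67 (giving 13333).
Indices 33 through 67: 35 terms.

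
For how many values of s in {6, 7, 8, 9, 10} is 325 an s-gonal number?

2

s = 6: P(6, 13) = 325. ✓
s = 7: P(7, 11) = 286 and P(7, 12) = 342; 325 is not s-gonal.
s = 8: P(8, 10) = 280 and P(8, 11) = 341; 325 is not s-gonal.
s = 9: P(9, 10) = 325. ✓
s = 10: P(10, 9) = 297 and P(10, 10) = 370; 325 is not s-gonal.
Hits: s ∈ {6, 9} → 2.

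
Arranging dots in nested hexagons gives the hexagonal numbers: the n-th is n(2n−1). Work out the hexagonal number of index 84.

14028

The 84th hexagonal number is n(2n−1) with n = 84.
84·(2·84 − 1) = 84·167 = 14028.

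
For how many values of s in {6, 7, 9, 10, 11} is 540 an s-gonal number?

2

s = 6: P(6, 16) = 496 and P(6, 17) = 561; 540 is not s-gonal.
s = 7: P(7, 15) = 540. ✓
s = 9: P(9, 12) = 474 and P(9, 13) = 559; 540 is not s-gonal.
s = 10: P(10, 12) = 540. ✓
s = 11: P(11, 11) = 506 and P(11, 12) = 606; 540 is not s-gonal.
Hits: s ∈ {7, 10} → 2.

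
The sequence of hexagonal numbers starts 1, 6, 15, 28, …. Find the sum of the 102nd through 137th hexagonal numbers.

Σ i(2i−1) = 2Σi² − Σi over i = 102..137.
Σi = 9453 − 5151 = 4302 and Σi² = 866525 − 348551 = 517974.
2·517974 − 1·4302 = 1031646.

1031646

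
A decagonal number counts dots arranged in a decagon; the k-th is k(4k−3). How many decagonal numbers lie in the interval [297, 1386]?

The n-th decagonal number is n(4n−3).
Smallest index with value ≥ 297: n = 9 (giving 297).
Largest index with value ≤ 1386: n = 18 (giving 1242).
Indices 9 through 18: 10 terms.

10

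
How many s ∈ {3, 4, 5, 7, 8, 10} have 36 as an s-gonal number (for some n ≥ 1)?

s = 3: P(3, 8) = 36. ✓
s = 4: P(4, 6) = 36. ✓
s = 5: P(5, 5) = 35 and P(5, 6) = 51; 36 is not s-gonal.
s = 7: P(7, 4) = 34 and P(7, 5) = 55; 36 is not s-gonal.
s = 8: P(8, 3) = 21 and P(8, 4) = 40; 36 is not s-gonal.
s = 10: P(10, 3) = 27 and P(10, 4) = 52; 36 is not s-gonal.
Hits: s ∈ {3, 4} → 2.

2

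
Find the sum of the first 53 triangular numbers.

26235

Σ i(i+1)/2 = (Σi² + Σi) / 2 over i = 1..53.
Σi = 1431 and Σi² = 51039.
(1·51039 + 1·1431) / 2 = 52470/2 = 26235.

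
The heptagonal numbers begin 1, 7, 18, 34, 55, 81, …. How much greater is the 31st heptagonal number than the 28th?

438

31·(5·31 − 3)/2 = 2356 and 28·(5·28 − 3)/2 = 1918.
Difference: 2356 − 1918 = 438.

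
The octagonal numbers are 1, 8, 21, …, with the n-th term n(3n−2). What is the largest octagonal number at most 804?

Solve n(3n−2) ≤ 804 for integer n.
n = 16 gives 736 ≤ 804, while n = 17 gives 833 > 804; so the answer is 736.

736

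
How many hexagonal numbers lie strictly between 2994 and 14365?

46

The n-th hexagonal number is n(2n−1).
Smallest index with value > 2994: n = 39 (giving 3003).
Largest index with value < 14365: n = 84 (giving 14028).
Indices 39 through 84: 46 terms.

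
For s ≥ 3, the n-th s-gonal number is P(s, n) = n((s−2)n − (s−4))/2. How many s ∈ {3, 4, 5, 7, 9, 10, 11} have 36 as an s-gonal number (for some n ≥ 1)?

s = 3: P(3, 8) = 36. ✓
s = 4: P(4, 6) = 36. ✓
s = 5: P(5, 5) = 35 and P(5, 6) = 51; 36 is not s-gonal.
s = 7: P(7, 4) = 34 and P(7, 5) = 55; 36 is not s-gonal.
s = 9: P(9, 3) = 24 and P(9, 4) = 46; 36 is not s-gonal.
s = 10: P(10, 3) = 27 and P(10, 4) = 52; 36 is not s-gonal.
s = 11: P(11, 3) = 30 and P(11, 4) = 58; 36 is not s-gonal.
Hits: s ∈ {3, 4} → 2.

2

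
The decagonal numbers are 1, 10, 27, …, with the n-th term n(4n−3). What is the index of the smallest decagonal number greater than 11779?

55

Solve n(4n−3) > 11779 for integer n.
The largest n with value ≤ 11779 is 54 (since 11502 ≤ 11779 < 11935), so the first above is n = 55, value 11935.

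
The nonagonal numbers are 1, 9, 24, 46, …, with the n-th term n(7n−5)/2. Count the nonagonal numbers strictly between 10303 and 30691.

39

The n-th nonagonal number is n(7n−5)/2.
Smallest index with value > 10303: n = 55 (giving 10450).
Largest index with value < 30691: n = 93 (giving 30039).
Indices 55 through 93: 39 terms.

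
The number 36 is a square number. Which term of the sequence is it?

We need n² = 36, so n = √36 = 6.

6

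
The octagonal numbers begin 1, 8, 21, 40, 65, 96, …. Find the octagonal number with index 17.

833

The 17th octagonal number is n(3n−2) with n = 17.
17·(3·17 − 2) = 17·49 = 833.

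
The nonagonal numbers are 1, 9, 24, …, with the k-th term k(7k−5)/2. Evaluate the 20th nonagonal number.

1350

The 20th nonagonal number is n(7n−5)/2 with n = 20.
20·(7·20 − 5)/2 = 20·135/2 = 1350.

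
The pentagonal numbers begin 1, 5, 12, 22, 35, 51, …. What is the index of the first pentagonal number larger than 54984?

192

Solve n(3n−1)/2 > 54984 for integer n.
The largest n with value ≤ 54984 is 191 (since 54626 ≤ 54984 < 55200), so the first above is n = 192, value 55200.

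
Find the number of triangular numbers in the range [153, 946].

27

The n-th triangular number is n(n+1)/2.
Smallest index with value ≥ 153: n = 17 (giving 153).
Largest index with value ≤ 946: n = 43 (giving 946).
Indices 17 through 43: 27 terms.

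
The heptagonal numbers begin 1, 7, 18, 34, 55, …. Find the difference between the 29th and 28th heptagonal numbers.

141

Consecutive heptagonal numbers differ by 5n − 4: here 5·29 − 4 = 141.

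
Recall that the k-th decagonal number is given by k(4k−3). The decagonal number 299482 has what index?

274

Set n(4n−3) = 299482, giving 4n² − 3n − 299482 = 0.
The discriminant is 9 + 16·299482 = 4791721, and √4791721 = 2189.
So n = (3 + 2189) / 8 = 2192/8 = 274.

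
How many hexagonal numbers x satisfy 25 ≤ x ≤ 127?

5

The n-th hexagonal number is n(2n−1).
Smallest index with value ≥ 25: n = 4 (giving 28).
Largest index with value ≤ 127: n = 8 (giving 120).
Indices 4 through 8: 5 terms.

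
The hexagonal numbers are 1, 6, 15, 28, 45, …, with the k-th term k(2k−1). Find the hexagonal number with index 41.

The 41st hexagonal number is n(2n−1) with n = 41.
41·(2·41 − 1) = 41·81 = 3321.

3321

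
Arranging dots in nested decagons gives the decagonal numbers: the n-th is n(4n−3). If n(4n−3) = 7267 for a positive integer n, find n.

43

Set n(4n−3) = 7267, giving 4n² − 3n − 7267 = 0.
The discriminant is 9 + 16·7267 = 116281, and √116281 = 341.
So n = (3 + 341) / 8 = 344/8 = 43.
Check: 43·(4·43 − 3) = 7267. ✓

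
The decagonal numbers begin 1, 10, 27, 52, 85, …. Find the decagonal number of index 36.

5076

The 36th decagonal number is n(4n−3) with n = 36.
36·(4·36 − 3) = 36·141 = 5076.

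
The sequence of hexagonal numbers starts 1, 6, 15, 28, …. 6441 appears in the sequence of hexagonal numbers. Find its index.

Set n(2n−1) = 6441, giving 2n² − n − 6441 = 0.
The discriminant is 1 + 8·6441 = 51529, and √51529 = 227.
So n = (1 + 227) / 4 = 228/4 = 57.

57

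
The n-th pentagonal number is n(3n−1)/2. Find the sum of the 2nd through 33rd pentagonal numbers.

Σ i(3i−1)/2 = (3Σi² − Σi) / 2 over i = 2..33.
Σi = 561 − 1 = 560 and Σi² = 12529 − 1 = 12528.
(3·12528 − 1·560) / 2 = 37024/2 = 18512.

18512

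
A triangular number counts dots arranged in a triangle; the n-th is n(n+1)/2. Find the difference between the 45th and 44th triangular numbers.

45

Consecutive triangular numbers differ by n: T_{45} − T_{44} = 45.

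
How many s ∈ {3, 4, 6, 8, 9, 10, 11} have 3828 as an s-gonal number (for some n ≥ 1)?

2

s = 3: P(3, 87) = 3828. ✓
s = 4: P(4, 61) = 3721 and P(4, 62) = 3844; 3828 is not s-gonal.
s = 6: P(6, 44) = 3828. ✓
s = 8: P(8, 36) = 3816 and P(8, 37) = 4033; 3828 is not s-gonal.
s = 9: P(9, 33) = 3729 and P(9, 34) = 3961; 3828 is not s-gonal.
s = 10: P(10, 31) = 3751 and P(10, 32) = 4000; 3828 is not s-gonal.
s = 11: P(11, 29) = 3683 and P(11, 30) = 3945; 3828 is not s-gonal.
Hits: s ∈ {3, 6} → 2.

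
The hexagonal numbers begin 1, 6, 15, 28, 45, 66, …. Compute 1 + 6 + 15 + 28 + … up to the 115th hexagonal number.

Σ i(2i−1) = 2Σi² − Σi over i = 1..115.
Σi = 6670 and Σi² = 513590.
2·513590 − 1·6670 = 1020510.

1020510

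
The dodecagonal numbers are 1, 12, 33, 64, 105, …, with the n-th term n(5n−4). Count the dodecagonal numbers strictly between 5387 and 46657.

63

The n-th dodecagonal number is n(5n−4).
Smallest index with value > 5387: n = 34 (giving 5644).
Largest index with value < 46657: n = 96 (giving 45696).
Indices 34 through 96: 63 terms.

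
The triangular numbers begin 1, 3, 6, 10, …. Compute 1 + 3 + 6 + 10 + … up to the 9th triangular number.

165

Σ i(i+1)/2 = (Σi² + Σi) / 2 over i = 1..9.
Σi = 45 and Σi² = 285.
(1·285 + 1·45) / 2 = 330/2 = 165.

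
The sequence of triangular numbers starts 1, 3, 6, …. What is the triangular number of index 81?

81·82/2 = 6642/2 = 3321.

3321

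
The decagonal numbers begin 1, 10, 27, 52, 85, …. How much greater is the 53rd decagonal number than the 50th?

53·(4·53 − 3) = 11077 and 50·(4·50 − 3) = 9850.
Difference: 11077 − 9850 = 1227.

1227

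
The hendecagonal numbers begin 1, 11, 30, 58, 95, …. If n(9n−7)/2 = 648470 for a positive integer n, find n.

380

Set n(9n−7)/2 = 648470, giving 9n² − 7n − 1296940 = 0.
The discriminant is 49 + 72·648470 = 46689889, and √46689889 = 6833.
So n = (7 + 6833) / 18 = 6840/18 = 380.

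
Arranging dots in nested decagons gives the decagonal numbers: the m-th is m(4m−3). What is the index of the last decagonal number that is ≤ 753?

14

Solve n(4n−3) ≤ 753 for integer n.
n = 14 gives 742 ≤ 753, while n = 15 gives 855 > 753; so the answer is index 14.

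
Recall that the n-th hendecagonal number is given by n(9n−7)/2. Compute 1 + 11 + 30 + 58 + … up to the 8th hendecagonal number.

792

Σ i(9i−7)/2 = (9Σi² − 7Σi) / 2 over i = 1..8.
Σi = 36 and Σi² = 204.
(9·204 − 7·36) / 2 = 1584/2 = 792.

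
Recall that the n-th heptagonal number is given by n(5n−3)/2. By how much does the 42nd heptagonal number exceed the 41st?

Consecutive heptagonal numbers differ by 5n − 4: here 5·42 − 4 = 206.

206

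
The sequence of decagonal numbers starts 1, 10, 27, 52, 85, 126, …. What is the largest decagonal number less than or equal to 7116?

6930

Solve n(4n−3) ≤ 7116 for integer n.
n = 42 gives 6930 ≤ 7116, while n = 43 gives 7267 > 7116; so the answer is 6930.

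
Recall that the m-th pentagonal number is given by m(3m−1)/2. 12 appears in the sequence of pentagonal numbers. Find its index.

Set n(3n−1)/2 = 12, giving 3n² − n − 24 = 0.
The discriminant is 1 + 24·12 = 289, and √289 = 17.
So n = (1 + 17) / 6 = 18/6 = 3.
Check: 3·(3·3 − 1)/2 = 12. ✓

3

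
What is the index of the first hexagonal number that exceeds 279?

Solve n(2n−1) > 279 for integer n.
The largest n with value ≤ 279 is 12 (since 276 ≤ 279 < 325), so the first above is n = 13, value 325.

13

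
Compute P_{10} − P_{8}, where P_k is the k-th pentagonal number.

53

10·(3·10 − 1)/2 = 145 and 8·(3·8 − 1)/2 = 92.
Difference: 145 − 92 = 53.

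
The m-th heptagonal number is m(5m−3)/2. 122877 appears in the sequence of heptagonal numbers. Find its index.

222

Set n(5n−3)/2 = 122877, giving 5n² − 3n − 245754 = 0.
The discriminant is 9 + 40·122877 = 4915089, and √4915089 = 2217.
So n = (3 + 2217) / 10 = 2220/10 = 222.
Check: 222·(5·222 − 3)/2 = 122877. ✓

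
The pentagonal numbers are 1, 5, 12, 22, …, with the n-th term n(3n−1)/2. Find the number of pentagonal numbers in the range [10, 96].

6

The n-th pentagonal number is n(3n−1)/2.
Smallest index with value ≥ 10: n = 3 (giving 12).
Largest index with value ≤ 96: n = 8 (giving 92).
Indices 3 through 8: 6 terms.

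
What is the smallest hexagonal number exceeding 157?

Solve n(2n−1) > 157 for integer n.
The largest n with value ≤ 157 is 9 (since 153 ≤ 157 < 190), so the first above is n = 10, value 190.

190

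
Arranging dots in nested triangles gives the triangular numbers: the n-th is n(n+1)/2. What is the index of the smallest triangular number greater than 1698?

58

Solve n(n+1)/2 > 1698 for integer n.
The largest n with value ≤ 1698 is 57 (since 1653 ≤ 1698 < 1711), so the first above is n = 58, value 1711.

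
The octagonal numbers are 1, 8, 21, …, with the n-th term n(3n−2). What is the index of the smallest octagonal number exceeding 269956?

301

Solve n(3n−2) > 269956 for integer n.
The largest n with value ≤ 269956 is 300 (since 269400 ≤ 269956 < 271201), so the first above is n = 301, value 271201.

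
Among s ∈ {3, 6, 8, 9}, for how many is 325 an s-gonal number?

s = 3: P(3, 25) = 325. ✓
s = 6: P(6, 13) = 325. ✓
s = 8: P(8, 10) = 280 and P(8, 11) = 341; 325 is not s-gonal.
s = 9: P(9, 10) = 325. ✓
Hits: s ∈ {3, 6, 9} → 3.

3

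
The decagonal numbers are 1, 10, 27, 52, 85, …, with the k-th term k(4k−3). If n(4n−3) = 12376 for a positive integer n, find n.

Set n(4n−3) = 12376, giving 4n² − 3n − 12376 = 0.
The discriminant is 9 + 16·12376 = 198025, and √198025 = 445.
So n = (3 + 445) / 8 = 448/8 = 56.
Check: 56·(4·56 − 3) = 12376. ✓

56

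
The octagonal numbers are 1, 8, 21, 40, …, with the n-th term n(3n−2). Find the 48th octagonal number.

48·(3·48 − 2) = 48·142 = 6816.

6816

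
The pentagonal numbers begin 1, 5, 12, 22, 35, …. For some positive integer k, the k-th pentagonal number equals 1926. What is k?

Set n(3n−1)/2 = 1926, giving 3n² − n − 3852 = 0.
So n = (1 + 215) / 6 = 216/6 = 36.

36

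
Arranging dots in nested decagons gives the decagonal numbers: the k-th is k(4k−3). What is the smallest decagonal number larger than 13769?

Solve n(4n−3) > 13769 for integer n.
The largest n with value ≤ 13769 is 59 (since 13747 ≤ 13769 < 14220), so the first above is n = 60, value 14220.

14220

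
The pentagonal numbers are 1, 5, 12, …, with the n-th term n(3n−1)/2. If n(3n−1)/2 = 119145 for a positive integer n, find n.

Set n(3n−1)/2 = 119145, giving 3n² − n − 238290 = 0.
So n = (1 + 1691) / 6 = 1692/6 = 282.

282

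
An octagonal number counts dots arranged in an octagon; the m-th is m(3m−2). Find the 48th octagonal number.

6816

48·(3·48 − 2) = 48·142 = 6816.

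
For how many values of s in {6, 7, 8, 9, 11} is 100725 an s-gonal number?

s = 6: P(6, 224) = 100128 and P(6, 225) = 101025; 100725 is not s-gonal.
s = 7: P(7, 201) = 100701 and P(7, 202) = 101707; 100725 is not s-gonal.
s = 8: P(8, 183) = 100101 and P(8, 184) = 101200; 100725 is not s-gonal.
s = 9: P(9, 170) = 100725. ✓
s = 11: P(11, 150) = 100725. ✓
Hits: s ∈ {9, 11} → 2.

2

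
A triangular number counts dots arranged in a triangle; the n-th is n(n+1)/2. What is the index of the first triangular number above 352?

Solve n(n+1)/2 > 352 for integer n.
The largest n with value ≤ 352 is 26 (since 351 ≤ 352 < 378), so the first above is n = 27, value 378.

27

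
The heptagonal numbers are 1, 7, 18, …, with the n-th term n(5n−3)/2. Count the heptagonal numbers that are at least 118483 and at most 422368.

The n-th heptagonal number is n(5n−3)/2.
Smallest index with value ≥ 118483: n = 218 (giving 118483).
Largest index with value ≤ 422368: n = 411 (giving 421686).
Indices 218 through 411: 194 terms.

194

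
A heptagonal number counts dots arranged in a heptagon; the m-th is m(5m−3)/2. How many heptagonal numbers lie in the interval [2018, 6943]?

The n-th heptagonal number is n(5n−3)/2.
Smallest index with value ≥ 2018: n = 29 (giving 2059).
Largest index with value ≤ 6943: n = 53 (giving 6943).
Indices 29 through 53: 25 terms.

25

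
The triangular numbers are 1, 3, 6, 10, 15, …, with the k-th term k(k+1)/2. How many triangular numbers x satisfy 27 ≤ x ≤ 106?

The n-th triangular number is n(n+1)/2.
Smallest index with value ≥ 27: n = 7 (giving 28).
Largest index with value ≤ 106: n = 14 (giving 105).
Indices 7 through 14: 8 terms.

8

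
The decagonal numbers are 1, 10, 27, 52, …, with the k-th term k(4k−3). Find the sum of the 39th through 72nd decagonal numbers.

Σ i(4i−3) = 4Σi² − 3Σi over i = 39..72.
Σi = 2628 − 741 = 1887 and Σi² = 127020 − 19019 = 108001.
4·108001 − 3·1887 = 426343.

426343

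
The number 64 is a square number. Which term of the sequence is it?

8

We need n² = 64, so n = √64 = 8.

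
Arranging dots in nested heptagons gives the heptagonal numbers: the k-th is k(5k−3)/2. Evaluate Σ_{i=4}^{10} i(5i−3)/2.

854

Σ i(5i−3)/2 = (5Σi² − 3Σi) / 2 over i = 4..10.
Σi = 55 − 6 = 49 and Σi² = 385 − 14 = 371.
(5·371 − 3·49) / 2 = 1708/2 = 854.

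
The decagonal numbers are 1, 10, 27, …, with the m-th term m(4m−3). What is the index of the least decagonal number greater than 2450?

26

Solve n(4n−3) > 2450 for integer n.
The largest n with value ≤ 2450 is 25 (since 2425 ≤ 2450 < 2626), so the first above is n = 26, value 2626.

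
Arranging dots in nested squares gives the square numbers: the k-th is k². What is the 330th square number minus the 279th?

330² = 108900 and 279² = 77841.
Difference: 108900 − 77841 = 31059.

31059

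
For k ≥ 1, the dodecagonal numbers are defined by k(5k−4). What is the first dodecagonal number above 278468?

279897

Solve n(5n−4) > 278468 for integer n.
The largest n with value ≤ 278468 is 236 (since 277536 ≤ 278468 < 279897), so the first above is n = 237, value 279897.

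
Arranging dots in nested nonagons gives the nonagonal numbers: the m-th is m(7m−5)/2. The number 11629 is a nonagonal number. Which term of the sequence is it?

Set n(7n−5)/2 = 11629, giving 7n² − 5n − 23258 = 0.
The discriminant is 25 + 56·11629 = 651249, and √651249 = 807.
So n = (5 + 807) / 14 = 812/14 = 58.

58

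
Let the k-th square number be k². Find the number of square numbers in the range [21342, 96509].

The n-th square number is n².
Smallest index with value ≥ 21342: n = 147 (giving 21609).
Largest index with value ≤ 96509: n = 310 (giving 96100).
Indices 147 through 310: 164 terms.

164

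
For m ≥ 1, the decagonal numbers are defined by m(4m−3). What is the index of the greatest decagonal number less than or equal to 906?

15

Solve n(4n−3) ≤ 906 for integer n.
n = 15 gives 855 ≤ 906, while n = 16 gives 976 > 906; so the answer is index 15.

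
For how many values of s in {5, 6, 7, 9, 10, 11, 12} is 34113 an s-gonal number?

s = 5: P(5, 150) = 33675 and P(5, 151) = 34126; 34113 is not s-gonal.
s = 6: P(6, 130) = 33670 and P(6, 131) = 34191; 34113 is not s-gonal.
s = 7: P(7, 117) = 34047 and P(7, 118) = 34633; 34113 is not s-gonal.
s = 9: P(9, 99) = 34056 and P(9, 100) = 34750; 34113 is not s-gonal.
s = 10: P(10, 92) = 33580 and P(10, 93) = 34317; 34113 is not s-gonal.
s = 11: P(11, 87) = 33756 and P(11, 88) = 34540; 34113 is not s-gonal.
s = 12: P(12, 83) = 34113. ✓
Hits: s ∈ {12} → 1.

1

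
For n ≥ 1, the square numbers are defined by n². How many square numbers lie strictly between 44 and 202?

8

The n-th square number is n².
Smallest index with value > 44: n = 7 (giving 49).
Largest index with value < 202: n = 14 (giving 196).
Indices 7 through 14: 8 terms.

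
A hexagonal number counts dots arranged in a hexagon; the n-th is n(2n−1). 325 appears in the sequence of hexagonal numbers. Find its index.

Set n(2n−1) = 325, giving 2n² − n − 325 = 0.
The discriminant is 1 + 8·325 = 2601, and √2601 = 51.
So n = (1 + 51) / 4 = 52/4 = 13.
Check: 13·(2·13 − 1) = 325. ✓

13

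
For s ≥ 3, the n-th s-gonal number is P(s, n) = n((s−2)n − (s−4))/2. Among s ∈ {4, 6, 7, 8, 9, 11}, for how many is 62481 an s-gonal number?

s = 4: P(4, 249) = 62001 and P(4, 250) = 62500; 62481 is not s-gonal.
s = 6: P(6, 177) = 62481. ✓
s = 7: P(7, 158) = 62173 and P(7, 159) = 62964; 62481 is not s-gonal.
s = 8: P(8, 144) = 61920 and P(8, 145) = 62785; 62481 is not s-gonal.
s = 9: P(9, 133) = 61579 and P(9, 134) = 62511; 62481 is not s-gonal.
s = 11: P(11, 118) = 62245 and P(11, 119) = 63308; 62481 is not s-gonal.
Hits: s ∈ {6} → 1.

1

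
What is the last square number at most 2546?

Solve n² ≤ 2546 for integer n.
n = 50 gives 2500 ≤ 2546, while n = 51 gives 2601 > 2546; so the answer is 2500.

2500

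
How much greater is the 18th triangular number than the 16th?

18·19/2 = 171 and 16·17/2 = 136.
Difference: 171 − 136 = 35.

35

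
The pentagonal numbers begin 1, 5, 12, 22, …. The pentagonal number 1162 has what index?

28

Set n(3n−1)/2 = 1162, giving 3n² − n − 2324 = 0.
The discriminant is 1 + 24·1162 = 27889, and √27889 = 167.
So n = (1 + 167) / 6 = 168/6 = 28.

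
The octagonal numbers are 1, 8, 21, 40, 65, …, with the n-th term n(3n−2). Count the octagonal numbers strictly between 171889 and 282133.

The n-th octagonal number is n(3n−2).
Smallest index with value > 171889: n = 240 (giving 172320).
Largest index with value < 282133: n = 306 (giving 280296).
Indices 240 through 306: 67 terms.

67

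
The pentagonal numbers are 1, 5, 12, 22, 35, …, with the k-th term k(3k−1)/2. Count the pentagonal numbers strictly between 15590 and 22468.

The n-th pentagonal number is n(3n−1)/2.
Smallest index with value > 15590: n = 103 (giving 15862).
Largest index with value < 22468: n = 122 (giving 22265).
Indices 103 through 122: 20 terms.

20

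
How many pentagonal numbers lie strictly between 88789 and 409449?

279

The n-th pentagonal number is n(3n−1)/2.
Smallest index with value > 88789: n = 244 (giving 89182).
Largest index with value < 409449: n = 522 (giving 408465).
Indices 244 through 522: 279 terms.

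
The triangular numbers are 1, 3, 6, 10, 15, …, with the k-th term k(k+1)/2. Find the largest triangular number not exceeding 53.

45

Solve n(n+1)/2 ≤ 53 for integer n.
n = 9 gives 45 ≤ 53, while n = 10 gives 55 > 53; so the answer is 45.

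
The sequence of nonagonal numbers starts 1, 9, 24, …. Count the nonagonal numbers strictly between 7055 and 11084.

The n-th nonagonal number is n(7n−5)/2.
Smallest index with value > 7055: n = 46 (giving 7291).
Largest index with value < 11084: n = 56 (giving 10836).
Indices 46 through 56: 11 terms.

11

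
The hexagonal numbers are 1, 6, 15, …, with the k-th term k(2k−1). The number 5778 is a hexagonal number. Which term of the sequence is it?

54

Set n(2n−1) = 5778, giving 2n² − n − 5778 = 0.
The discriminant is 1 + 8·5778 = 46225, and √46225 = 215.
So n = (1 + 215) / 4 = 216/4 = 54.
Check: 54·(2·54 − 1) = 5778. ✓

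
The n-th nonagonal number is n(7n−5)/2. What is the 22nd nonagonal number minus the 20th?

22·(7·22 − 5)/2 = 1639 and 20·(7·20 − 5)/2 = 1350.
Difference: 1639 − 1350 = 289.

289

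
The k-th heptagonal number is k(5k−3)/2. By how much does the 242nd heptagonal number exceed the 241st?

1206

Consecutive heptagonal numbers differ by 5n − 4: here 5·242 − 4 = 1206.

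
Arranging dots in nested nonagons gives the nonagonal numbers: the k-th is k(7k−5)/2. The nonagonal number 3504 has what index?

32

Set n(7n−5)/2 = 3504, giving 7n² − 5n − 7008 = 0.
The discriminant is 25 + 56·3504 = 196249, and √196249 = 443.
So n = (5 + 443) / 14 = 448/14 = 32.
Check: 32·(7·32 − 5)/2 = 3504. ✓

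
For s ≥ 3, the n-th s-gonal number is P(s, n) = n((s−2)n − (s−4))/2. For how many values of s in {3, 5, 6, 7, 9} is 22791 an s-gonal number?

s = 3: P(3, 213) = 22791. ✓
s = 5: P(5, 123) = 22632 and P(5, 124) = 23002; 22791 is not s-gonal.
s = 6: P(6, 107) = 22791. ✓
s = 7: P(7, 95) = 22420 and P(7, 96) = 22896; 22791 is not s-gonal.
s = 9: P(9, 81) = 22761 and P(9, 82) = 23329; 22791 is not s-gonal.
Hits: s ∈ {3, 6} → 2.

2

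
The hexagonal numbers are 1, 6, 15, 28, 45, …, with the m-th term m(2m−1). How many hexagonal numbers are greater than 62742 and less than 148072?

The n-th hexagonal number is n(2n−1).
Smallest index with value > 62742: n = 178 (giving 63190).
Largest index with value < 148072: n = 272 (giving 147696).
Indices 178 through 272: 95 terms.

95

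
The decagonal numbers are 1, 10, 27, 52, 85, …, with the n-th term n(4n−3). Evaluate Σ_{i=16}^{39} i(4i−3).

75220

Σ i(4i−3) = 4Σi² − 3Σi over i = 16..39.
Σi = 780 − 120 = 660 and Σi² = 20540 − 1240 = 19300.
4·19300 − 3·660 = 75220.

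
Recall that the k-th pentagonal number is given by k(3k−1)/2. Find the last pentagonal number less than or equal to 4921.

Solve n(3n−1)/2 ≤ 4921 for integer n.
n = 57 gives 4845 ≤ 4921, while n = 58 gives 5017 > 4921; so the answer is 4845.

4845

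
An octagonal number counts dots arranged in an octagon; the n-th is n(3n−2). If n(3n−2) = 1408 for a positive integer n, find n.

Set n(3n−2) = 1408, giving 3n² − 2n − 1408 = 0.
The discriminant is 4 + 12·1408 = 16900, and √16900 = 130.
So n = (2 + 130) / 6 = 132/6 = 22.
Check: 22·(3·22 − 2) = 1408. ✓

22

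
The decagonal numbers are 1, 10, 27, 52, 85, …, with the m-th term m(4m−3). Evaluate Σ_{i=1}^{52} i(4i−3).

188786

Σ i(4i−3) = 4Σi² − 3Σi over i = 1..52.
Σi = 1378 and Σi² = 48230.
4·48230 − 3·1378 = 188786.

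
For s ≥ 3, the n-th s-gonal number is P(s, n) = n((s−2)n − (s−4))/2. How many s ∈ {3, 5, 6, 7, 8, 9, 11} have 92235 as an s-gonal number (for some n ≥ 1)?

2

s = 3: P(3, 429) = 92235. ✓
s = 5: P(5, 248) = 92132 and P(5, 249) = 92877; 92235 is not s-gonal.
s = 6: P(6, 215) = 92235. ✓
s = 7: P(7, 192) = 91872 and P(7, 193) = 92833; 92235 is not s-gonal.
s = 8: P(8, 175) = 91525 and P(8, 176) = 92576; 92235 is not s-gonal.
s = 9: P(9, 162) = 91449 and P(9, 163) = 92584; 92235 is not s-gonal.
s = 11: P(11, 143) = 91520 and P(11, 144) = 92808; 92235 is not s-gonal.
Hits: s ∈ {3, 6} → 2.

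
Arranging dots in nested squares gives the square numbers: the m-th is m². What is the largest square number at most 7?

Solve n² ≤ 7 for integer n.
n = 2 gives 4 ≤ 7, while n = 3 gives 9 > 7; so the answer is 4.

4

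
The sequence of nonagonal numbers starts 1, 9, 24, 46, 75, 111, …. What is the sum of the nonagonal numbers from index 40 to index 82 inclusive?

Σ i(7i−5)/2 = (7Σi² − 5Σi) / 2 over i = 40..82.
Σi = 3403 − 780 = 2623 and Σi² = 187165 − 20540 = 166625.
(7·166625 − 5·2623) / 2 = 1153260/2 = 576630.

576630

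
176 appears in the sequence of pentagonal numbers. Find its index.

11

Set n(3n−1)/2 = 176, giving 3n² − n − 352 = 0.
So n = (1 + 65) / 6 = 66/6 = 11.
Check: 11·(3·11 − 1)/2 = 176. ✓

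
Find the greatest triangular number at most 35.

Solve n(n+1)/2 ≤ 35 for integer n.
n = 7 gives 28 ≤ 35, while n = 8 gives 36 > 35; so the answer is 28.

28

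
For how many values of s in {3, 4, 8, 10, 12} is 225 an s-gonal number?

s = 3: P(3, 20) = 210 and P(3, 21) = 231; 225 is not s-gonal.
s = 4: P(4, 15) = 225. ✓
s = 8: P(8, 9) = 225. ✓
s = 10: P(10, 7) = 175 and P(10, 8) = 232; 225 is not s-gonal.
s = 12: P(12, 7) = 217 and P(12, 8) = 288; 225 is not s-gonal.
Hits: s ∈ {4, 8} → 2.

2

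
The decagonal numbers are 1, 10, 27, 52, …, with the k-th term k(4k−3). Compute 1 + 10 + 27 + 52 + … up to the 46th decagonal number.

130801

Σ i(4i−3) = 4Σi² − 3Σi over i = 1..46.
Σi = 1081 and Σi² = 33511.
4·33511 − 3·1081 = 130801.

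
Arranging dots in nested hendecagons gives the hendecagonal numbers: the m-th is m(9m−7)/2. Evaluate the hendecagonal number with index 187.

156706

The 187th hendecagonal number is n(9n−7)/2 with n = 187.
187·(9·187 − 7)/2 = 187·1676/2 = 187·838 = 156706.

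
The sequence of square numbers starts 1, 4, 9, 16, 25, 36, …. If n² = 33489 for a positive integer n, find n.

183

We need n² = 33489, so n = √33489 = 183.
Check: 183² = 33489. ✓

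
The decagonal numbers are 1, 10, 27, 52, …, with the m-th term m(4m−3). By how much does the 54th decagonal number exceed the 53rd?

Consecutive decagonal numbers differ by 8n − 7: here 8·54 − 7 = 425.

425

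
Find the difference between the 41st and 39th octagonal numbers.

41·(3·41 − 2) = 4961 and 39·(3·39 − 2) = 4485.
Difference: 4961 − 4485 = 476.

476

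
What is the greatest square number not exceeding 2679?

Solve n² ≤ 2679 for integer n.
n = 51 gives 2601 ≤ 2679, while n = 52 gives 2704 > 2679; so the answer is 2601.

2601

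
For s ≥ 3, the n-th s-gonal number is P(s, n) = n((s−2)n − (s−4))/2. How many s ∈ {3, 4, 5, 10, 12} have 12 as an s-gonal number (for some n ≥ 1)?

2

s = 3: P(3, 4) = 10 and P(3, 5) = 15; 12 is not s-gonal.
s = 4: P(4, 3) = 9 and P(4, 4) = 16; 12 is not s-gonal.
s = 5: P(5, 3) = 12. ✓
s = 10: P(10, 2) = 10 and P(10, 3) = 27; 12 is not s-gonal.
s = 12: P(12, 2) = 12. ✓
Hits: s ∈ {5, 12} → 2.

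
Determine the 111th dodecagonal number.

The 111th dodecagonal number is n(5n−4) with n = 111.
111·(5·111 − 4) = 111·551 = 61161.

61161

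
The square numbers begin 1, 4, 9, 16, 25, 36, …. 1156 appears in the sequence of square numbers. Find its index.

We need n² = 1156, so n = √1156 = 34.

34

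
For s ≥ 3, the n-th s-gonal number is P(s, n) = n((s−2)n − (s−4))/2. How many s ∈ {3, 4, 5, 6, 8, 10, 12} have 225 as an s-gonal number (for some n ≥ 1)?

2

s = 3: P(3, 20) = 210 and P(3, 21) = 231; 225 is not s-gonal.
s = 4: P(4, 15) = 225. ✓
s = 5: P(5, 12) = 210 and P(5, 13) = 247; 225 is not s-gonal.
s = 6: P(6, 10) = 190 and P(6, 11) = 231; 225 is not s-gonal.
s = 8: P(8, 9) = 225. ✓
s = 10: P(10, 7) = 175 and P(10, 8) = 232; 225 is not s-gonal.
s = 12: P(12, 7) = 217 and P(12, 8) = 288; 225 is not s-gonal.
Hits: s ∈ {4, 8} → 2.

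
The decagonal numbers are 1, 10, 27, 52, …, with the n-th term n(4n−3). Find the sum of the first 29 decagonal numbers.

Σ i(4i−3) = 4Σi² − 3Σi over i = 1..29.
Σi = 435 and Σi² = 8555.
4·8555 − 3·435 = 32915.

32915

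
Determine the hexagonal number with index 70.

The 70th hexagonal number is n(2n−1) with n = 70.
70·(2·70 − 1) = 70·139 = 9730.

9730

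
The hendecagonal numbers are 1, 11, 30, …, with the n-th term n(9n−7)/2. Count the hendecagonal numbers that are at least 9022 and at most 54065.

65

The n-th hendecagonal number is n(9n−7)/2.
Smallest index with value ≥ 9022: n = 46 (giving 9361).
Largest index with value ≤ 54065: n = 110 (giving 54065).
Indices 46 through 110: 65 terms.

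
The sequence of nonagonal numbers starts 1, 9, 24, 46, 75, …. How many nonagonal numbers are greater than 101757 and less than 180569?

The n-th nonagonal number is n(7n−5)/2.
Smallest index with value > 101757: n = 171 (giving 101916).
Largest index with value < 180569: n = 227 (giving 179784).
Indices 171 through 227: 57 terms.

57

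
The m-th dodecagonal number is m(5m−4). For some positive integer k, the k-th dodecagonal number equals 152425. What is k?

175

Set n(5n−4) = 152425, giving 5n² − 4n − 152425 = 0.
The discriminant is 16 + 20·152425 = 3048516, and √3048516 = 1746.
So n = (4 + 1746) / 10 = 1750/10 = 175.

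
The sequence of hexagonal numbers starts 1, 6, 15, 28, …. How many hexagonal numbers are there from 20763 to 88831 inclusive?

109

The n-th hexagonal number is n(2n−1).
Smallest index with value ≥ 20763: n = 103 (giving 21115).
Largest index with value ≤ 88831: n = 211 (giving 88831).
Indices 103 through 211: 109 terms.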